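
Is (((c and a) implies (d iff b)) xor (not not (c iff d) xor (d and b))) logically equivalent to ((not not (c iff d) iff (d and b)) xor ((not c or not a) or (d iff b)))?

not equivalent

  a   |   b   |   c   |   d   ||   φ   |   ψ  
 True |  True |  True |  True ||  True | False
 True |  True |  True | False || False |  True
 True |  True | False |  True || False |  True
 True |  True | False | False || False |  True
 True | False |  True |  True ||  True | False
 True | False |  True | False ||  True | False
 True | False | False |  True ||  True | False
 True | False | False | False || False |  True
False |  True |  True |  True ||  True | False
False |  True |  True | False ||  True | False
False |  True | False |  True || False |  True
False |  True | False | False || False |  True
False | False |  True |  True || False |  True
False | False |  True | False ||  True | False
False | False | False |  True ||  True | False
False | False | False | False || False |  True
The columns differ at a=True, b=True, c=True, d=True (φ=True, ψ=False), so they are not equivalent.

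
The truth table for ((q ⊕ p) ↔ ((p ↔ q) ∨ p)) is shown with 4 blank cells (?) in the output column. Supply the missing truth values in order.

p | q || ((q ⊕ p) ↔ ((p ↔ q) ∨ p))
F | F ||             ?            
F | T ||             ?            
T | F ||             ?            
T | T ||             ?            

Row p=F, q=F: (q ⊕ p) = F, ((p ↔ q) ∨ p) = T, so ((q ⊕ p) ↔ ((p ↔ q) ∨ p)) = F.
Row p=F, q=T: (q ⊕ p) = T, ((p ↔ q) ∨ p) = F, so ((q ⊕ p) ↔ ((p ↔ q) ∨ p)) = F.
Row p=T, q=F: (q ⊕ p) = T, ((p ↔ q) ∨ p) = T, so ((q ⊕ p) ↔ ((p ↔ q) ∨ p)) = T.
Row p=T, q=T: (q ⊕ p) = F, ((p ↔ q) ∨ p) = T, so ((q ⊕ p) ↔ ((p ↔ q) ∨ p)) = F.

F, F, T, F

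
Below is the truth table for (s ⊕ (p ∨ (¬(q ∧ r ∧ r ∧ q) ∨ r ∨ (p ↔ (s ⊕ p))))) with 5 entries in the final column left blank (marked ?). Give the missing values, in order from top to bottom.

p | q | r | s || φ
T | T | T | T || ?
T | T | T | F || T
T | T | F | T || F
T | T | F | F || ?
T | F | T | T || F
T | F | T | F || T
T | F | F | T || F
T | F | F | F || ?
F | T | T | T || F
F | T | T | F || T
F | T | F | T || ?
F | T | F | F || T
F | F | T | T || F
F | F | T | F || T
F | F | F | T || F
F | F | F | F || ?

F, T, T, F, T

Row p=T, q=T, r=T, s=T: (p ∨ (¬(q ∧ r ∧ r ∧ q) ∨ r ∨ (p ↔ (s ⊕ p)))) = T, so the formula = F.
Row p=T, q=T, r=F, s=F: (p ∨ (¬(q ∧ r ∧ r ∧ q) ∨ r ∨ (p ↔ (s ⊕ p)))) = T, so the formula = T.
Row p=T, q=F, r=F, s=F: (p ∨ (¬(q ∧ r ∧ r ∧ q) ∨ r ∨ (p ↔ (s ⊕ p)))) = T, so the formula = T.
Row p=F, q=T, r=F, s=T: (p ∨ (¬(q ∧ r ∧ r ∧ q) ∨ r ∨ (p ↔ (s ⊕ p)))) = T, so the formula = F.
Row p=F, q=F, r=F, s=F: (p ∨ (¬(q ∧ r ∧ r ∧ q) ∨ r ∨ (p ↔ (s ⊕ p)))) = T, so the formula = T.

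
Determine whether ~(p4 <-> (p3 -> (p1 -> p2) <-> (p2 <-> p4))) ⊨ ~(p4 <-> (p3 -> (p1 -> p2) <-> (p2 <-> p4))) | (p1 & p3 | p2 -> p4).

p1 | p2 | p3 | p4 || φ | ψ
F  | F  | F  | F  || T | T
F  | F  | F  | T  || T | T
F  | F  | T  | F  || T | T
F  | F  | T  | T  || T | T
F  | T  | F  | F  || F | F
F  | T  | F  | T  || F | T
F  | T  | T  | F  || F | F
F  | T  | T  | T  || F | T
T  | F  | F  | F  || T | T
T  | F  | F  | T  || T | T
T  | F  | T  | F  || F | F
T  | F  | T  | T  || F | T
T  | T  | F  | F  || F | F
T  | T  | F  | T  || F | T
T  | T  | T  | F  || F | F
T  | T  | T  | T  || F | T
In every row where φ is true, ψ is also true, so φ ⊨ ψ.

yes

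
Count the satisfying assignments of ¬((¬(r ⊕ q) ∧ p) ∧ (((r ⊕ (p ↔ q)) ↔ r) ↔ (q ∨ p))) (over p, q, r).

p | q | r | φ
- | - | - | -
T | T | T | T
T | T | F | T
T | F | T | T
T | F | F | F
F | T | T | T
F | T | F | T
F | F | T | T
F | F | F | T
The formula is true on 7 of the 8 rows.

7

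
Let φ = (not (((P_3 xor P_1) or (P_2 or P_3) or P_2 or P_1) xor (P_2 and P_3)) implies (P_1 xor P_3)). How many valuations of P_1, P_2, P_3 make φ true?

6

P_1  P_2  P_3  |  (P_3 xor P_1)  (P_2 or P_3)  (P_2 and P_3)  (P_1 xor P_3)  φ
 F    F    F   |        F             F              F              F        F
 F    F    T   |        T             T              F              T        T
 F    T    F   |        F             T              F              F        T
 F    T    T   |        T             T              T              T        T
 T    F    F   |        T             F              F              T        T
 T    F    T   |        F             T              F              F        T
 T    T    F   |        T             T              F              T        T
 T    T    T   |        F             T              T              F        F
The formula is true on 6 of the 8 rows.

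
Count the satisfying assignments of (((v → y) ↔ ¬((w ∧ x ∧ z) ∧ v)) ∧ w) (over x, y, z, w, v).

  x   |   y   |   z   |   w   |   v   ||   φ  
False | False | False | False | False || False
False | False | False | False |  True || False
False | False | False |  True | False ||  True
False | False | False |  True |  True || False
False | False |  True | False | False || False
False | False |  True | False |  True || False
False | False |  True |  True | False ||  True
False | False |  True |  True |  True || False
False |  True | False | False | False || False
False |  True | False | False |  True || False
False |  True | False |  True | False ||  True
False |  True | False |  True |  True ||  True
False |  True |  True | False | False || False
False |  True |  True | False |  True || False
False |  True |  True |  True | False ||  True
False |  True |  True |  True |  True ||  True
 True | False | False | False | False || False
 True | False | False | False |  True || False
 True | False | False |  True | False ||  True
 True | False | False |  True |  True || False
 True | False |  True | False | False || False
 True | False |  True | False |  True || False
 True | False |  True |  True | False ||  True
 True | False |  True |  True |  True ||  True
 True |  True | False | False | False || False
 True |  True | False | False |  True || False
 True |  True | False |  True | False ||  True
 True |  True | False |  True |  True ||  True
 True |  True |  True | False | False || False
 True |  True |  True | False |  True || False
 True |  True |  True |  True | False ||  True
 True |  True |  True |  True |  True || False
The formula is true on 12 of the 32 rows.

12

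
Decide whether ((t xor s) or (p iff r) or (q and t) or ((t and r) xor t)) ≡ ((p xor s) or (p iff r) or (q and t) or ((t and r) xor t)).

not equivalent

p | q | r | s | t || φ | ψ
0 | 0 | 0 | 0 | 0 || 1 | 1
0 | 0 | 0 | 0 | 1 || 1 | 1
0 | 0 | 0 | 1 | 0 || 1 | 1
0 | 0 | 0 | 1 | 1 || 1 | 1
0 | 0 | 1 | 0 | 0 || 0 | 0
0 | 0 | 1 | 0 | 1 || 1 | 0
0 | 0 | 1 | 1 | 0 || 1 | 1
0 | 0 | 1 | 1 | 1 || 0 | 1
0 | 1 | 0 | 0 | 0 || 1 | 1
0 | 1 | 0 | 0 | 1 || 1 | 1
0 | 1 | 0 | 1 | 0 || 1 | 1
0 | 1 | 0 | 1 | 1 || 1 | 1
0 | 1 | 1 | 0 | 0 || 0 | 0
0 | 1 | 1 | 0 | 1 || 1 | 1
0 | 1 | 1 | 1 | 0 || 1 | 1
0 | 1 | 1 | 1 | 1 || 1 | 1
1 | 0 | 0 | 0 | 0 || 0 | 1
1 | 0 | 0 | 0 | 1 || 1 | 1
1 | 0 | 0 | 1 | 0 || 1 | 0
1 | 0 | 0 | 1 | 1 || 1 | 1
1 | 0 | 1 | 0 | 0 || 1 | 1
1 | 0 | 1 | 0 | 1 || 1 | 1
1 | 0 | 1 | 1 | 0 || 1 | 1
1 | 0 | 1 | 1 | 1 || 1 | 1
1 | 1 | 0 | 0 | 0 || 0 | 1
1 | 1 | 0 | 0 | 1 || 1 | 1
1 | 1 | 0 | 1 | 0 || 1 | 0
1 | 1 | 0 | 1 | 1 || 1 | 1
1 | 1 | 1 | 0 | 0 || 1 | 1
1 | 1 | 1 | 0 | 1 || 1 | 1
1 | 1 | 1 | 1 | 0 || 1 | 1
1 | 1 | 1 | 1 | 1 || 1 | 1
The columns differ at p=0, q=0, r=1, s=0, t=1 (φ=1, ψ=0), so they are not equivalent.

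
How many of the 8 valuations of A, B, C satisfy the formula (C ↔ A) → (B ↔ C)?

  A   |   B   |   C   || (C ↔ A) | (B ↔ C) | ((C ↔ A) → (B ↔ C))
 True |  True |  True ||   True  |   True  |         True       
 True |  True | False ||  False  |  False  |         True       
 True | False |  True ||   True  |  False  |        False       
 True | False | False ||  False  |   True  |         True       
False |  True |  True ||  False  |   True  |         True       
False |  True | False ||   True  |  False  |        False       
False | False |  True ||  False  |  False  |         True       
False | False | False ||   True  |   True  |         True       
The formula is true on 6 of the 8 rows.

6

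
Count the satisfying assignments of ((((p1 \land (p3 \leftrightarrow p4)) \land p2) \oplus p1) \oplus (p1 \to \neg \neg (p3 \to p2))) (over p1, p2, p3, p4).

12

  p1  |   p2  |   p3  |   p4  ||   φ  
 True |  True |  True |  True ||  True
 True |  True |  True | False || False
 True |  True | False |  True || False
 True |  True | False | False ||  True
 True | False |  True |  True ||  True
 True | False |  True | False ||  True
 True | False | False |  True || False
 True | False | False | False || False
False |  True |  True |  True ||  True
False |  True |  True | False ||  True
False |  True | False |  True ||  True
False |  True | False | False ||  True
False | False |  True |  True ||  True
False | False |  True | False ||  True
False | False | False |  True ||  True
False | False | False | False ||  True
The formula is true on 12 of the 16 rows.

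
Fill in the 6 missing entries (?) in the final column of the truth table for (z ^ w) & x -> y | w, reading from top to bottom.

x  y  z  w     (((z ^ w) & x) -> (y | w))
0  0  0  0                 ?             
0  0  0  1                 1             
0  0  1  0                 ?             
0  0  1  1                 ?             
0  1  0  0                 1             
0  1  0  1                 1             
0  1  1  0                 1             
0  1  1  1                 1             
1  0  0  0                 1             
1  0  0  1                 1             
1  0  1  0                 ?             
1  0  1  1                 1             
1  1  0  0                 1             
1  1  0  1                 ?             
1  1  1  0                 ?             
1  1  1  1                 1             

1, 1, 1, 0, 1, 1

Row x=0, y=0, z=0, w=0: ((z ^ w) & x) = 0, (y | w) = 0, so (((z ^ w) & x) -> (y | w)) = 1.
Row x=0, y=0, z=1, w=0: ((z ^ w) & x) = 0, (y | w) = 0, so (((z ^ w) & x) -> (y | w)) = 1.
Row x=0, y=0, z=1, w=1: ((z ^ w) & x) = 0, (y | w) = 1, so (((z ^ w) & x) -> (y | w)) = 1.
Row x=1, y=0, z=1, w=0: ((z ^ w) & x) = 1, (y | w) = 0, so (((z ^ w) & x) -> (y | w)) = 0.
Row x=1, y=1, z=0, w=1: ((z ^ w) & x) = 1, (y | w) = 1, so (((z ^ w) & x) -> (y | w)) = 1.
Row x=1, y=1, z=1, w=0: ((z ^ w) & x) = 1, (y | w) = 1, so (((z ^ w) & x) -> (y | w)) = 1.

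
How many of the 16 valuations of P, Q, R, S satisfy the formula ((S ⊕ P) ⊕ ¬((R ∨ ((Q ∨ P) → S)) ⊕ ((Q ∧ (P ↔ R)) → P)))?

P | Q | R | S | φ
- | - | - | - | -
T | T | T | T | T
T | T | T | F | F
T | T | F | T | T
T | T | F | F | T
T | F | T | T | T
T | F | T | F | F
T | F | F | T | T
T | F | F | F | T
F | T | T | T | F
F | T | T | F | T
F | T | F | T | T
F | T | F | F | T
F | F | T | T | F
F | F | T | F | T
F | F | F | T | F
F | F | F | F | T
The formula is true on 11 of the 16 rows.

11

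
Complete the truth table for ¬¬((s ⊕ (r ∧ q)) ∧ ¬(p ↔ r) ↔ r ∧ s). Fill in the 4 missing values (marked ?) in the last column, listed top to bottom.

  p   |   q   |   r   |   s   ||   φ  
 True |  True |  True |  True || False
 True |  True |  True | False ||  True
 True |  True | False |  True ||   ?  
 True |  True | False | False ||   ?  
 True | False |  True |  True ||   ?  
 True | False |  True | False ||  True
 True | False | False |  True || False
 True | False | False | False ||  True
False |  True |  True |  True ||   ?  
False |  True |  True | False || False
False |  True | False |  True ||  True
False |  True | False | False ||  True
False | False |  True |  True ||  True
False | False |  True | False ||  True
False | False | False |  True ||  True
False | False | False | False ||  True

Row p=True, q=True, r=False, s=True: ((s ⊕ (r ∧ q)) ∧ ¬(p ↔ r) ↔ r ∧ s) = False, ¬((s ⊕ (r ∧ q)) ∧ ¬(p ↔ r) ↔ r ∧ s) = True, so the formula = False.
Row p=True, q=True, r=False, s=False: ((s ⊕ (r ∧ q)) ∧ ¬(p ↔ r) ↔ r ∧ s) = True, ¬((s ⊕ (r ∧ q)) ∧ ¬(p ↔ r) ↔ r ∧ s) = False, so the formula = True.
Row p=True, q=False, r=True, s=True: ((s ⊕ (r ∧ q)) ∧ ¬(p ↔ r) ↔ r ∧ s) = False, ¬((s ⊕ (r ∧ q)) ∧ ¬(p ↔ r) ↔ r ∧ s) = True, so the formula = False.
Row p=False, q=True, r=True, s=True: ((s ⊕ (r ∧ q)) ∧ ¬(p ↔ r) ↔ r ∧ s) = False, ¬((s ⊕ (r ∧ q)) ∧ ¬(p ↔ r) ↔ r ∧ s) = True, so the formula = False.

False, True, False, False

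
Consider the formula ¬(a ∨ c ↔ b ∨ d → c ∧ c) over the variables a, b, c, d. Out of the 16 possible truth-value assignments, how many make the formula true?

  a      b      c      d    |  (a ∨ c)  (b ∨ d)  (c ∧ c)  ((b ∨ d) → (c ∧ c))  ¬((a ∨ c) ↔ ((b ∨ d) → (c ∧ c)))
False  False  False  False  |   False    False    False           True                       True              
False  False  False   True  |   False     True    False          False                      False              
False  False   True  False  |    True    False     True           True                      False              
False  False   True   True  |    True     True     True           True                      False              
False   True  False  False  |   False     True    False          False                      False              
False   True  False   True  |   False     True    False          False                      False              
False   True   True  False  |    True     True     True           True                      False              
False   True   True   True  |    True     True     True           True                      False              
 True  False  False  False  |    True    False    False           True                      False              
 True  False  False   True  |    True     True    False          False                       True              
 True  False   True  False  |    True    False     True           True                      False              
 True  False   True   True  |    True     True     True           True                      False              
 True   True  False  False  |    True     True    False          False                       True              
 True   True  False   True  |    True     True    False          False                       True              
 True   True   True  False  |    True     True     True           True                      False              
 True   True   True   True  |    True     True     True           True                      False              
The formula is true on 4 of the 16 rows.

4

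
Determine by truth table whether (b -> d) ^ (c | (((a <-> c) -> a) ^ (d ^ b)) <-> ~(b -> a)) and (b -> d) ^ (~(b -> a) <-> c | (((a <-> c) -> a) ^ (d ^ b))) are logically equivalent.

equivalent

a  b  c  d  |  φ  ψ
0  0  0  0  |  0  0
0  0  0  1  |  1  1
0  0  1  0  |  1  1
0  0  1  1  |  1  1
0  1  0  0  |  1  1
0  1  0  1  |  1  1
0  1  1  0  |  1  1
0  1  1  1  |  0  0
1  0  0  0  |  1  1
1  0  0  1  |  0  0
1  0  1  0  |  1  1
1  0  1  1  |  1  1
1  1  0  0  |  1  1
1  1  0  1  |  1  1
1  1  1  0  |  0  0
1  1  1  1  |  1  1
The columns for φ and ψ agree on every row, so they are logically equivalent.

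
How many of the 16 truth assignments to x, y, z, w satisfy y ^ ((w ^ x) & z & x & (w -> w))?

x  y  z  w  |  φ
1  1  1  1  |  1
1  1  1  0  |  0
1  1  0  1  |  1
1  1  0  0  |  1
1  0  1  1  |  0
1  0  1  0  |  1
1  0  0  1  |  0
1  0  0  0  |  0
0  1  1  1  |  1
0  1  1  0  |  1
0  1  0  1  |  1
0  1  0  0  |  1
0  0  1  1  |  0
0  0  1  0  |  0
0  0  0  1  |  0
0  0  0  0  |  0
The formula is true on 8 of the 16 rows.

8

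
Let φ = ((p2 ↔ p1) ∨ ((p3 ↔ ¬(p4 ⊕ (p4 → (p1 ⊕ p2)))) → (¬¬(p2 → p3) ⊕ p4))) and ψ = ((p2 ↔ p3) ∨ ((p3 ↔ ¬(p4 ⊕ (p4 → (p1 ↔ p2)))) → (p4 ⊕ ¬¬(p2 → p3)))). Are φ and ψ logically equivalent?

p1 | p2 | p3 | p4 | φ | ψ
-- | -- | -- | -- | - | -
T  | T  | T  | T  | T | T
T  | T  | T  | F  | T | T
T  | T  | F  | T  | T | T
T  | T  | F  | F  | T | F
T  | F  | T  | T  | F | T
T  | F  | T  | F  | T | T
T  | F  | F  | T  | T | T
T  | F  | F  | F  | T | T
F  | T  | T  | T  | F | T
F  | T  | T  | F  | T | T
F  | T  | F  | T  | T | T
F  | T  | F  | F  | F | F
F  | F  | T  | T  | T | F
F  | F  | T  | F  | T | T
F  | F  | F  | T  | T | T
F  | F  | F  | F  | T | T
The columns differ at p1=T, p2=T, p3=F, p4=F (φ=T, ψ=F), so they are not equivalent.

not equivalent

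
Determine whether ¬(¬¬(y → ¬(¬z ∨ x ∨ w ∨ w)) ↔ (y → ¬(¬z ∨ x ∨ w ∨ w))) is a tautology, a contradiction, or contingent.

  x      y      z      w    |    φ  
False  False  False  False  |  False
False  False  False   True  |  False
False  False   True  False  |  False
False  False   True   True  |  False
False   True  False  False  |  False
False   True  False   True  |  False
False   True   True  False  |  False
False   True   True   True  |  False
 True  False  False  False  |  False
 True  False  False   True  |  False
 True  False   True  False  |  False
 True  False   True   True  |  False
 True   True  False  False  |  False
 True   True  False   True  |  False
 True   True   True  False  |  False
 True   True   True   True  |  False
Every row is False, so the formula is a contradiction.

contradiction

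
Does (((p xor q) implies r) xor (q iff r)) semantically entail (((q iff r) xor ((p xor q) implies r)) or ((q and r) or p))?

yes

p  q  r  |  φ  ψ
0  0  0  |  0  0
0  0  1  |  1  1
0  1  0  |  0  0
0  1  1  |  0  1
1  0  0  |  1  1
1  0  1  |  1  1
1  1  0  |  1  1
1  1  1  |  0  1
In every row where φ is true, ψ is also true, so φ ⊨ ψ.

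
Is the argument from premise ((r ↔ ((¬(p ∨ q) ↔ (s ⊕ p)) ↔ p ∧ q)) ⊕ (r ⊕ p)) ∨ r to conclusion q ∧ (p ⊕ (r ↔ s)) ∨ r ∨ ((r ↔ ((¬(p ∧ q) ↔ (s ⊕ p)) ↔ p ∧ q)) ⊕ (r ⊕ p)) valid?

p | q | r | s | φ | ψ
- | - | - | - | - | -
1 | 1 | 1 | 1 | 1 | 1
1 | 1 | 1 | 0 | 1 | 1
1 | 1 | 0 | 1 | 1 | 1
1 | 1 | 0 | 0 | 0 | 0
1 | 0 | 1 | 1 | 1 | 1
1 | 0 | 1 | 0 | 1 | 1
1 | 0 | 0 | 1 | 0 | 1
1 | 0 | 0 | 0 | 1 | 0
0 | 1 | 1 | 1 | 1 | 1
0 | 1 | 1 | 0 | 1 | 1
0 | 1 | 0 | 1 | 0 | 1
0 | 1 | 0 | 0 | 1 | 1
0 | 0 | 1 | 1 | 1 | 1
0 | 0 | 1 | 0 | 1 | 1
0 | 0 | 0 | 1 | 1 | 1
0 | 0 | 0 | 0 | 0 | 0
At p=1, q=0, r=0, s=0 we have φ true but ψ false, so φ does not entail ψ.

no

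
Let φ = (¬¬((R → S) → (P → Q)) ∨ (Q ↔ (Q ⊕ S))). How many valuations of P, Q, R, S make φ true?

14

P | Q | R | S | φ
- | - | - | - | -
T | T | T | T | T
T | T | T | F | T
T | T | F | T | T
T | T | F | F | T
T | F | T | T | F
T | F | T | F | T
T | F | F | T | F
T | F | F | F | T
F | T | T | T | T
F | T | T | F | T
F | T | F | T | T
F | T | F | F | T
F | F | T | T | T
F | F | T | F | T
F | F | F | T | T
F | F | F | F | T
The formula is true on 14 of the 16 rows.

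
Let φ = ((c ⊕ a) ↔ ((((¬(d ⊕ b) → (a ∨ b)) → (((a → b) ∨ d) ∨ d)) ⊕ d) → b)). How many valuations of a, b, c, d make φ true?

a  b  c  d  |  φ
0  0  0  0  |  1
0  0  0  1  |  0
0  0  1  0  |  0
0  0  1  1  |  1
0  1  0  0  |  0
0  1  0  1  |  0
0  1  1  0  |  1
0  1  1  1  |  1
1  0  0  0  |  1
1  0  0  1  |  1
1  0  1  0  |  0
1  0  1  1  |  0
1  1  0  0  |  1
1  1  0  1  |  1
1  1  1  0  |  0
1  1  1  1  |  0
The formula is true on 8 of the 16 rows.

8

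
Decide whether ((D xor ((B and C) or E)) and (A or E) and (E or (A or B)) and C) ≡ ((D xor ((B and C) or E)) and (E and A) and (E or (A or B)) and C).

A | B | C | D | E || φ | ψ
0 | 0 | 0 | 0 | 0 || 0 | 0
0 | 0 | 0 | 0 | 1 || 0 | 0
0 | 0 | 0 | 1 | 0 || 0 | 0
0 | 0 | 0 | 1 | 1 || 0 | 0
0 | 0 | 1 | 0 | 0 || 0 | 0
0 | 0 | 1 | 0 | 1 || 1 | 0
0 | 0 | 1 | 1 | 0 || 0 | 0
0 | 0 | 1 | 1 | 1 || 0 | 0
0 | 1 | 0 | 0 | 0 || 0 | 0
0 | 1 | 0 | 0 | 1 || 0 | 0
0 | 1 | 0 | 1 | 0 || 0 | 0
0 | 1 | 0 | 1 | 1 || 0 | 0
0 | 1 | 1 | 0 | 0 || 0 | 0
0 | 1 | 1 | 0 | 1 || 1 | 0
0 | 1 | 1 | 1 | 0 || 0 | 0
0 | 1 | 1 | 1 | 1 || 0 | 0
1 | 0 | 0 | 0 | 0 || 0 | 0
1 | 0 | 0 | 0 | 1 || 0 | 0
1 | 0 | 0 | 1 | 0 || 0 | 0
1 | 0 | 0 | 1 | 1 || 0 | 0
1 | 0 | 1 | 0 | 0 || 0 | 0
1 | 0 | 1 | 0 | 1 || 1 | 1
1 | 0 | 1 | 1 | 0 || 1 | 0
1 | 0 | 1 | 1 | 1 || 0 | 0
1 | 1 | 0 | 0 | 0 || 0 | 0
1 | 1 | 0 | 0 | 1 || 0 | 0
1 | 1 | 0 | 1 | 0 || 0 | 0
1 | 1 | 0 | 1 | 1 || 0 | 0
1 | 1 | 1 | 0 | 0 || 1 | 0
1 | 1 | 1 | 0 | 1 || 1 | 1
1 | 1 | 1 | 1 | 0 || 0 | 0
1 | 1 | 1 | 1 | 1 || 0 | 0
The columns differ at A=0, B=0, C=1, D=0, E=1 (φ=1, ψ=0), so they are not equivalent.

not equivalent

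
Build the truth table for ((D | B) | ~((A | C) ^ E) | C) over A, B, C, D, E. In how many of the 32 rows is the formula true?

30

A  B  C  D  E     ((D | B) | ~((A | C) ^ E) | C)
F  F  F  F  F                   T               
F  F  F  F  T                   F               
F  F  F  T  F                   T               
F  F  F  T  T                   T               
F  F  T  F  F                   T               
F  F  T  F  T                   T               
F  F  T  T  F                   T               
F  F  T  T  T                   T               
F  T  F  F  F                   T               
F  T  F  F  T                   T               
F  T  F  T  F                   T               
F  T  F  T  T                   T               
F  T  T  F  F                   T               
F  T  T  F  T                   T               
F  T  T  T  F                   T               
F  T  T  T  T                   T               
T  F  F  F  F                   F               
T  F  F  F  T                   T               
T  F  F  T  F                   T               
T  F  F  T  T                   T               
T  F  T  F  F                   T               
T  F  T  F  T                   T               
T  F  T  T  F                   T               
T  F  T  T  T                   T               
T  T  F  F  F                   T               
T  T  F  F  T                   T               
T  T  F  T  F                   T               
T  T  F  T  T                   T               
T  T  T  F  F                   T               
T  T  T  F  T                   T               
T  T  T  T  F                   T               
T  T  T  T  T                   T               
The formula is true on 30 of the 32 rows.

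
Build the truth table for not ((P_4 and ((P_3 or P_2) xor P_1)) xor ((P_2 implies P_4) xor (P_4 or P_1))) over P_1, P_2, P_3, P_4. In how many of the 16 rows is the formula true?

8

P_1 | P_2 | P_3 | P_4 || φ
 1  |  1  |  1  |  1  || 1
 1  |  1  |  1  |  0  || 0
 1  |  1  |  0  |  1  || 1
 1  |  1  |  0  |  0  || 0
 1  |  0  |  1  |  1  || 1
 1  |  0  |  1  |  0  || 1
 1  |  0  |  0  |  1  || 0
 1  |  0  |  0  |  0  || 1
 0  |  1  |  1  |  1  || 0
 0  |  1  |  1  |  0  || 1
 0  |  1  |  0  |  1  || 0
 0  |  1  |  0  |  0  || 1
 0  |  0  |  1  |  1  || 0
 0  |  0  |  1  |  0  || 0
 0  |  0  |  0  |  1  || 1
 0  |  0  |  0  |  0  || 0
The formula is true on 8 of the 16 rows.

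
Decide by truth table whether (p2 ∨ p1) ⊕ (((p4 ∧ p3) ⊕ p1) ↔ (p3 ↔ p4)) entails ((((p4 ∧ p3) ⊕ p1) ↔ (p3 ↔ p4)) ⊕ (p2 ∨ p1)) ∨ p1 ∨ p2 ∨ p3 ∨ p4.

yes

p1 | p2 | p3 | p4 | φ | ψ
-- | -- | -- | -- | - | -
1  | 1  | 1  | 1  | 1 | 1
1  | 1  | 1  | 0  | 1 | 1
1  | 1  | 0  | 1  | 1 | 1
1  | 1  | 0  | 0  | 0 | 1
1  | 0  | 1  | 1  | 1 | 1
1  | 0  | 1  | 0  | 1 | 1
1  | 0  | 0  | 1  | 1 | 1
1  | 0  | 0  | 0  | 0 | 1
0  | 1  | 1  | 1  | 0 | 1
0  | 1  | 1  | 0  | 0 | 1
0  | 1  | 0  | 1  | 0 | 1
0  | 1  | 0  | 0  | 1 | 1
0  | 0  | 1  | 1  | 1 | 1
0  | 0  | 1  | 0  | 1 | 1
0  | 0  | 0  | 1  | 1 | 1
0  | 0  | 0  | 0  | 0 | 0
In every row where φ is true, ψ is also true, so φ ⊨ ψ.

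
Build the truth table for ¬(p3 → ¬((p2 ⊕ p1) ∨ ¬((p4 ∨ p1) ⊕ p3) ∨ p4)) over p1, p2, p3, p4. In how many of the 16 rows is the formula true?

p1 | p2 | p3 | p4 | φ
-- | -- | -- | -- | -
F  | F  | F  | F  | F
F  | F  | F  | T  | F
F  | F  | T  | F  | F
F  | F  | T  | T  | T
F  | T  | F  | F  | F
F  | T  | F  | T  | F
F  | T  | T  | F  | T
F  | T  | T  | T  | T
T  | F  | F  | F  | F
T  | F  | F  | T  | F
T  | F  | T  | F  | T
T  | F  | T  | T  | T
T  | T  | F  | F  | F
T  | T  | F  | T  | F
T  | T  | T  | F  | T
T  | T  | T  | T  | T
The formula is true on 7 of the 16 rows.

7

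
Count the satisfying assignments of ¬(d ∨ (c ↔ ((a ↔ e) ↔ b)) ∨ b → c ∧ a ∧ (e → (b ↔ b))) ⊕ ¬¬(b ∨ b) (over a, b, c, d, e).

  a   |   b   |   c   |   d   |   e   ||   φ  
 True |  True |  True |  True |  True ||  True
 True |  True |  True |  True | False ||  True
 True |  True |  True | False |  True ||  True
 True |  True |  True | False | False ||  True
 True |  True | False |  True |  True || False
 True |  True | False |  True | False || False
 True |  True | False | False |  True || False
 True |  True | False | False | False || False
 True | False |  True |  True |  True || False
 True | False |  True |  True | False || False
 True | False |  True | False |  True || False
 True | False |  True | False | False || False
 True | False | False |  True |  True ||  True
 True | False | False |  True | False ||  True
 True | False | False | False |  True ||  True
 True | False | False | False | False || False
False |  True |  True |  True |  True || False
False |  True |  True |  True | False || False
False |  True |  True | False |  True || False
False |  True |  True | False | False || False
False |  True | False |  True |  True || False
False |  True | False |  True | False || False
False |  True | False | False |  True || False
False |  True | False | False | False || False
False | False |  True |  True |  True ||  True
False | False |  True |  True | False ||  True
False | False |  True | False |  True ||  True
False | False |  True | False | False || False
False | False | False |  True |  True ||  True
False | False | False |  True | False ||  True
False | False | False | False |  True || False
False | False | False | False | False ||  True
The formula is true on 13 of the 32 rows.

13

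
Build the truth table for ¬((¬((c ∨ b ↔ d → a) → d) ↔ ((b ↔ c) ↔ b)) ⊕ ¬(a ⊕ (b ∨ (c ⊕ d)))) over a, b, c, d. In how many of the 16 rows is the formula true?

a  b  c  d  |  φ
F  F  F  F  |  T
F  F  F  T  |  F
F  F  T  F  |  F
F  F  T  T  |  F
F  T  F  F  |  T
F  T  F  T  |  F
F  T  T  F  |  F
F  T  T  T  |  T
T  F  F  F  |  F
T  F  F  T  |  T
T  F  T  F  |  T
T  F  T  T  |  T
T  T  F  F  |  F
T  T  F  T  |  T
T  T  T  F  |  T
T  T  T  T  |  F
The formula is true on 8 of the 16 rows.

8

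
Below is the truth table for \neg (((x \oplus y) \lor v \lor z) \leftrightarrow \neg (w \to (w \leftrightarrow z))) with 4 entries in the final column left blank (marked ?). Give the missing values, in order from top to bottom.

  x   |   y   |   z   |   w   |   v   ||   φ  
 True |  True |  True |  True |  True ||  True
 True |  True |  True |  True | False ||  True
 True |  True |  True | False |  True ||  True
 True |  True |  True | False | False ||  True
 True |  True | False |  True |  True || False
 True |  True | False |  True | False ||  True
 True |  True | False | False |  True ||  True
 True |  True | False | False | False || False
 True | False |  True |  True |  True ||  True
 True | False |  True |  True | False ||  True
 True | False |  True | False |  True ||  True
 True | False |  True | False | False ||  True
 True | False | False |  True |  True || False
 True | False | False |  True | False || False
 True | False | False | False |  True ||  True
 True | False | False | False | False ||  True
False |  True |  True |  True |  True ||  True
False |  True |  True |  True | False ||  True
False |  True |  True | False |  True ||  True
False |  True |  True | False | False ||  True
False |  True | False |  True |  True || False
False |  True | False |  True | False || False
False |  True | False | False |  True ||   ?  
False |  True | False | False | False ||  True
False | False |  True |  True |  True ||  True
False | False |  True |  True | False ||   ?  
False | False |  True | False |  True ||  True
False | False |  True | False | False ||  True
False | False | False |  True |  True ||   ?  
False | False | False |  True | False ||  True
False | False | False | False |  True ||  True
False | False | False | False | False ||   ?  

Row 23: ((x \oplus y) \lor v \lor z) = True, \neg (w \to (w \leftrightarrow z)) = False, (((x \oplus y) \lor v \lor z) \leftrightarrow \neg (w \to (w \leftrightarrow z))) = False, so the formula = True.
Row 26: ((x \oplus y) \lor v \lor z) = True, \neg (w \to (w \leftrightarrow z)) = False, (((x \oplus y) \lor v \lor z) \leftrightarrow \neg (w \to (w \leftrightarrow z))) = False, so the formula = True.
Row 29: ((x \oplus y) \lor v \lor z) = True, \neg (w \to (w \leftrightarrow z)) = True, (((x \oplus y) \lor v \lor z) \leftrightarrow \neg (w \to (w \leftrightarrow z))) = True, so the formula = False.
Row 32: ((x \oplus y) \lor v \lor z) = False, \neg (w \to (w \leftrightarrow z)) = False, (((x \oplus y) \lor v \lor z) \leftrightarrow \neg (w \to (w \leftrightarrow z))) = True, so the formula = False.

True, True, False, False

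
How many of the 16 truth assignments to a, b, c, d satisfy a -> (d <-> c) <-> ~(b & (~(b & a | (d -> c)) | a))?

a  b  c  d  |  φ
T  T  T  T  |  F
T  T  T  F  |  T
T  T  F  T  |  T
T  T  F  F  |  F
T  F  T  T  |  T
T  F  T  F  |  F
T  F  F  T  |  F
T  F  F  F  |  T
F  T  T  T  |  T
F  T  T  F  |  T
F  T  F  T  |  F
F  T  F  F  |  T
F  F  T  T  |  T
F  F  T  F  |  T
F  F  F  T  |  T
F  F  F  F  |  T
The formula is true on 11 of the 16 rows.

11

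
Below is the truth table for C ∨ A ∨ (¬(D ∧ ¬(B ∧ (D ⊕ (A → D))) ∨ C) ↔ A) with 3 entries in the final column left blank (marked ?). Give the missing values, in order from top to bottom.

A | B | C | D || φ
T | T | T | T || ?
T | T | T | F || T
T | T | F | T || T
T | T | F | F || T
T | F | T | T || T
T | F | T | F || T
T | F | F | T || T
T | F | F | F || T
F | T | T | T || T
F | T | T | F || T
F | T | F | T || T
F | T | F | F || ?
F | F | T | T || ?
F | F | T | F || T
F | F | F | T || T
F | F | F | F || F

Row A=T, B=T, C=T, D=T: (C ∨ A) = T, (¬(D ∧ ¬(B ∧ (D ⊕ (A → D))) ∨ C) ↔ A) = F, so the formula = T.
Row A=F, B=T, C=F, D=F: (C ∨ A) = F, (¬(D ∧ ¬(B ∧ (D ⊕ (A → D))) ∨ C) ↔ A) = F, so the formula = F.
Row A=F, B=F, C=T, D=T: (C ∨ A) = T, (¬(D ∧ ¬(B ∧ (D ⊕ (A → D))) ∨ C) ↔ A) = T, so the formula = T.

T, F, T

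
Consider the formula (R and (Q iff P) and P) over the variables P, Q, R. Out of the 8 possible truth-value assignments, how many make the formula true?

1

P | Q | R | (Q iff P) | (R and (Q iff P) and P)
- | - | - | --------- | -----------------------
F | F | F |     T     |            F           
F | F | T |     T     |            F           
F | T | F |     F     |            F           
F | T | T |     F     |            F           
T | F | F |     F     |            F           
T | F | T |     F     |            F           
T | T | F |     T     |            F           
T | T | T |     T     |            T           
The formula is true on 1 of the 8 rows.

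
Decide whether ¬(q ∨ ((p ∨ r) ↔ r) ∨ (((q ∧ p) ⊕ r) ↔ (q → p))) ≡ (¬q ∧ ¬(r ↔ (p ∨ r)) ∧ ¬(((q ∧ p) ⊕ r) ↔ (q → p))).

equivalent

p | q | r | φ | ψ
- | - | - | - | -
T | T | T | F | F
T | T | F | F | F
T | F | T | F | F
T | F | F | T | T
F | T | T | F | F
F | T | F | F | F
F | F | T | F | F
F | F | F | F | F
The columns for φ and ψ agree on every row, so they are logically equivalent.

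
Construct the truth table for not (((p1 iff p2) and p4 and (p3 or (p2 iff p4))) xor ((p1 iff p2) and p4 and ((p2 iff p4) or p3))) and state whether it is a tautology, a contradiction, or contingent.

p1  p2  p3  p4  |  φ
1   1   1   1   |  1
1   1   1   0   |  1
1   1   0   1   |  1
1   1   0   0   |  1
1   0   1   1   |  1
1   0   1   0   |  1
1   0   0   1   |  1
1   0   0   0   |  1
0   1   1   1   |  1
0   1   1   0   |  1
0   1   0   1   |  1
0   1   0   0   |  1
0   0   1   1   |  1
0   0   1   0   |  1
0   0   0   1   |  1
0   0   0   0   |  1
Every row is 1, so the formula is a tautology.

tautology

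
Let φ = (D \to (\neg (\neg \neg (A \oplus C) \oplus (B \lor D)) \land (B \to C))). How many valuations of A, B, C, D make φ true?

11

A | B | C | D | φ
- | - | - | - | -
T | T | T | T | F
T | T | T | F | T
T | T | F | T | F
T | T | F | F | T
T | F | T | T | F
T | F | T | F | T
T | F | F | T | T
T | F | F | F | T
F | T | T | T | T
F | T | T | F | T
F | T | F | T | F
F | T | F | F | T
F | F | T | T | T
F | F | T | F | T
F | F | F | T | F
F | F | F | F | T
The formula is true on 11 of the 16 rows.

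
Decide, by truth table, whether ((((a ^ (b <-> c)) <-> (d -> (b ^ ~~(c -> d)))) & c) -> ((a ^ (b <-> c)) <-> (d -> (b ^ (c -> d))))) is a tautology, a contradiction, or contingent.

tautology

a | b | c | d || φ
T | T | T | T || T
T | T | T | F || T
T | T | F | T || T
T | T | F | F || T
T | F | T | T || T
T | F | T | F || T
T | F | F | T || T
T | F | F | F || T
F | T | T | T || T
F | T | T | F || T
F | T | F | T || T
F | T | F | F || T
F | F | T | T || T
F | F | T | F || T
F | F | F | T || T
F | F | F | F || T
Every row is T, so the formula is a tautology.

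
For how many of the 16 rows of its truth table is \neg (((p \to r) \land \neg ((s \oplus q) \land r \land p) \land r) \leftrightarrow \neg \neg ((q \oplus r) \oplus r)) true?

p | q | r | s || (p \to r) | (s \oplus q) | (q \oplus r) | ((q \oplus r) \oplus r) | \neg ((q \oplus r) \oplus r) | φ
F | F | F | F ||     T     |      F       |      F       |            F            |              T               | F
F | F | F | T ||     T     |      T       |      F       |            F            |              T               | F
F | F | T | F ||     T     |      F       |      T       |            F            |              T               | T
F | F | T | T ||     T     |      T       |      T       |            F            |              T               | T
F | T | F | F ||     T     |      T       |      T       |            T            |              F               | T
F | T | F | T ||     T     |      F       |      T       |            T            |              F               | T
F | T | T | F ||     T     |      T       |      F       |            T            |              F               | F
F | T | T | T ||     T     |      F       |      F       |            T            |              F               | F
T | F | F | F ||     F     |      F       |      F       |            F            |              T               | F
T | F | F | T ||     F     |      T       |      F       |            F            |              T               | F
T | F | T | F ||     T     |      F       |      T       |            F            |              T               | T
T | F | T | T ||     T     |      T       |      T       |            F            |              T               | F
T | T | F | F ||     F     |      T       |      T       |            T            |              F               | T
T | T | F | T ||     F     |      F       |      T       |            T            |              F               | T
T | T | T | F ||     T     |      T       |      F       |            T            |              F               | T
T | T | T | T ||     T     |      F       |      F       |            T            |              F               | F
The formula is true on 8 of the 16 rows.

8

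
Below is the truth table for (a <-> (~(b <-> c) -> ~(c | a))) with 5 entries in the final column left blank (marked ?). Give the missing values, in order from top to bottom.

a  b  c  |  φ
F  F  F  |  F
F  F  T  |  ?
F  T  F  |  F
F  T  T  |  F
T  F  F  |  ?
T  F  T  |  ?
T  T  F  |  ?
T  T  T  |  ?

Row a=F, b=F, c=T: (~(b <-> c) -> ~(c | a)) = F, so the formula = T.
Row a=T, b=F, c=F: (~(b <-> c) -> ~(c | a)) = T, so the formula = T.
Row a=T, b=F, c=T: (~(b <-> c) -> ~(c | a)) = F, so the formula = F.
Row a=T, b=T, c=F: (~(b <-> c) -> ~(c | a)) = F, so the formula = F.
Row a=T, b=T, c=T: (~(b <-> c) -> ~(c | a)) = T, so the formula = T.

T, T, F, F, T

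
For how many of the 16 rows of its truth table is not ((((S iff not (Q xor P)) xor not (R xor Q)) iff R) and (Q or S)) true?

P | Q | R | S || (Q xor P) | not (Q xor P) | (S iff not (Q xor P)) | (R xor Q) | not (R xor Q) | (Q or S) | φ
1 | 1 | 1 | 1 ||     0     |       1       |           1           |     0     |       1       |    1     | 1
1 | 1 | 1 | 0 ||     0     |       1       |           0           |     0     |       1       |    1     | 0
1 | 1 | 0 | 1 ||     0     |       1       |           1           |     1     |       0       |    1     | 1
1 | 1 | 0 | 0 ||     0     |       1       |           0           |     1     |       0       |    1     | 0
1 | 0 | 1 | 1 ||     1     |       0       |           0           |     1     |       0       |    1     | 1
1 | 0 | 1 | 0 ||     1     |       0       |           1           |     1     |       0       |    0     | 1
1 | 0 | 0 | 1 ||     1     |       0       |           0           |     0     |       1       |    1     | 1
1 | 0 | 0 | 0 ||     1     |       0       |           1           |     0     |       1       |    0     | 1
0 | 1 | 1 | 1 ||     1     |       0       |           0           |     0     |       1       |    1     | 0
0 | 1 | 1 | 0 ||     1     |       0       |           1           |     0     |       1       |    1     | 1
0 | 1 | 0 | 1 ||     1     |       0       |           0           |     1     |       0       |    1     | 0
0 | 1 | 0 | 0 ||     1     |       0       |           1           |     1     |       0       |    1     | 1
0 | 0 | 1 | 1 ||     0     |       1       |           1           |     1     |       0       |    1     | 0
0 | 0 | 1 | 0 ||     0     |       1       |           0           |     1     |       0       |    0     | 1
0 | 0 | 0 | 1 ||     0     |       1       |           1           |     0     |       1       |    1     | 0
0 | 0 | 0 | 0 ||     0     |       1       |           0           |     0     |       1       |    0     | 1
The formula is true on 10 of the 16 rows.

10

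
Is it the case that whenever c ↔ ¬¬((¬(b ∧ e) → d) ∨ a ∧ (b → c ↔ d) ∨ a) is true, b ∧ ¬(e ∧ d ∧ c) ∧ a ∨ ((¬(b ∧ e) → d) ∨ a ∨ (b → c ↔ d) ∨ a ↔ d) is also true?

no

a  b  c  d  e  |  φ  ψ
F  F  F  F  F  |  T  T
F  F  F  F  T  |  T  T
F  F  F  T  F  |  F  T
F  F  F  T  T  |  F  T
F  F  T  F  F  |  F  T
F  F  T  F  T  |  F  T
F  F  T  T  F  |  T  T
F  F  T  T  T  |  T  T
F  T  F  F  F  |  T  F
F  T  F  F  T  |  F  F
F  T  F  T  F  |  F  T
F  T  F  T  T  |  F  T
F  T  T  F  F  |  F  T
F  T  T  F  T  |  T  F
F  T  T  T  F  |  T  T
F  T  T  T  T  |  T  T
T  F  F  F  F  |  F  F
T  F  F  F  T  |  F  F
T  F  F  T  F  |  F  T
T  F  F  T  T  |  F  T
T  F  T  F  F  |  T  F
T  F  T  F  T  |  T  F
T  F  T  T  F  |  T  T
T  F  T  T  T  |  T  T
T  T  F  F  F  |  F  T
T  T  F  F  T  |  F  T
T  T  F  T  F  |  F  T
T  T  F  T  T  |  F  T
T  T  T  F  F  |  T  T
T  T  T  F  T  |  T  T
T  T  T  T  F  |  T  T
T  T  T  T  T  |  T  T
At a=F, b=T, c=F, d=F, e=F we have φ true but ψ false, so φ does not entail ψ.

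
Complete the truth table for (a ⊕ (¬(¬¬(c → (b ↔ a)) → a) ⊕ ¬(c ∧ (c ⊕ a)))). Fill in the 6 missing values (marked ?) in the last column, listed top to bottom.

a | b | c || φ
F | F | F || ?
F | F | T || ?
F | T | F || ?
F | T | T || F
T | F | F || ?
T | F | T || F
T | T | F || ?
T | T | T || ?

F, T, F, F, F, F

Row a=F, b=F, c=F: (¬(¬¬(c → (b ↔ a)) → a) ⊕ ¬(c ∧ (c ⊕ a))) = F, so the formula = F.
Row a=F, b=F, c=T: (¬(¬¬(c → (b ↔ a)) → a) ⊕ ¬(c ∧ (c ⊕ a))) = T, so the formula = T.
Row a=F, b=T, c=F: (¬(¬¬(c → (b ↔ a)) → a) ⊕ ¬(c ∧ (c ⊕ a))) = F, so the formula = F.
Row a=T, b=F, c=F: (¬(¬¬(c → (b ↔ a)) → a) ⊕ ¬(c ∧ (c ⊕ a))) = T, so the formula = F.
Row a=T, b=T, c=F: (¬(¬¬(c → (b ↔ a)) → a) ⊕ ¬(c ∧ (c ⊕ a))) = T, so the formula = F.
Row a=T, b=T, c=T: (¬(¬¬(c → (b ↔ a)) → a) ⊕ ¬(c ∧ (c ⊕ a))) = T, so the formula = F.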